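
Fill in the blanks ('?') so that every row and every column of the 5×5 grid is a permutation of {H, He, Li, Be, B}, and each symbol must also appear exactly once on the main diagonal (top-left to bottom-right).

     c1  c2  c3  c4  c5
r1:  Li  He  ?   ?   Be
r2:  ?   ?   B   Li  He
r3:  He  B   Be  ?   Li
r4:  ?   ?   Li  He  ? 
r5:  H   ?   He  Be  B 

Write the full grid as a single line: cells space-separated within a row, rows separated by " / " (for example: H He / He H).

Li He H B Be / Be H B Li He / He B Be H Li / B Be Li He H / H Li He Be B

row 1 has {He,Li,Be}; column 3 has {He,Li,Be,B} — only H is left for (r1,c3).
row 1 has {H,He,Li,Be}; column 4 has {He,Li,Be} — only B is left for (r1,c4).
row 2 has {He,Li,B}; column 1 has {H,He,Li} — only Be is left for (r2,c1).
row 2 has {He,Li,Be,B}; column 2 has {He,B}; the diagonal has {He,Li,Be,B} — only H is left for (r2,c2).
row 3 has {He,Li,Be,B}; column 4 has {He,Li,Be,B} — only H is left for (r3,c4).
row 4 has {He,Li}; column 1 has {H,He,Li,Be} — only B is left for (r4,c1).
row 4 has {He,Li,B}; column 2 has {H,He,B} — only Be is left for (r4,c2).
row 4 has {He,Li,Be,B}; column 5 has {He,Li,Be,B} — only H is left for (r4,c5).
row 5 has {H,He,Be,B}; column 2 has {H,He,Be,B} — only Li is left for (r5,c2).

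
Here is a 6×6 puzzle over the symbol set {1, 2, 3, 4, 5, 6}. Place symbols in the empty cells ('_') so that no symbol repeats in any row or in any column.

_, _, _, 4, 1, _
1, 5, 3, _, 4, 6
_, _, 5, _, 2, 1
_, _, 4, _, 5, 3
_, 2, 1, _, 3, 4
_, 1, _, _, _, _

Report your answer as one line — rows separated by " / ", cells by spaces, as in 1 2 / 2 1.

5 3 6 4 1 2 / 1 5 3 2 4 6 / 3 4 5 6 2 1 / 2 6 4 1 5 3 / 6 2 1 5 3 4 / 4 1 2 3 6 5

Cell (r2,c4): row 2 has {1,3,4,5,6}; column 4 has {4} → 2.
Cell (r4,c2): row 4 has {3,4,5}; column 2 has {1,2,5} → 6.
Cell (r4,c4): row 4 has {3,4,5,6}; column 4 has {2,4} → 1.
Cell (r6,c5): row 6 has {1}; column 5 has {1,2,3,4,5} → 6.
Cell (r1,c2): row 1 has {1,4}; column 2 has {1,2,5,6} → 3.
Cell (r3,c2): row 3 has {1,2,5}; column 2 has {1,2,3,5,6} → 4.
Cell (r4,c1): row 4 has {1,3,4,5,6}; column 1 has {1} → 2.
Cell (r6,c3): row 6 has {1,6}; column 3 has {1,3,4,5} → 2.
Cell (r6,c6): row 6 has {1,2,6}; column 6 has {1,3,4,6} → 5.
Cell (r1,c3): row 1 has {1,3,4}; column 3 has {1,2,3,4,5} → 6.
Cell (r1,c6): row 1 has {1,3,4,6}; column 6 has {1,3,4,5,6} → 2.
Cell (r6,c4): row 6 has {1,2,5,6}; column 4 has {1,2,4} → 3.
Cell (r1,c1): row 1 has {1,2,3,4,6}; column 1 has {1,2} → 5.
Cell (r3,c4): row 3 has {1,2,4,5}; column 4 has {1,2,3,4} → 6.
Cell (r5,c1): row 5 has {1,2,3,4}; column 1 has {1,2,5} → 6.
Cell (r5,c4): row 5 has {1,2,3,4,6}; column 4 has {1,2,3,4,6} → 5.
Cell (r6,c1): row 6 has {1,2,3,5,6}; column 1 has {1,2,5,6} → 4.
Cell (r3,c1): row 3 has {1,2,4,5,6}; column 1 has {1,2,4,5,6} → 3.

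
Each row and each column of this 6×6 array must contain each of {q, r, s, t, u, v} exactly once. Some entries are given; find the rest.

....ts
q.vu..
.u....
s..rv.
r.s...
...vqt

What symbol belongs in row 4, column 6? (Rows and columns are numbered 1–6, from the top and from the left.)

u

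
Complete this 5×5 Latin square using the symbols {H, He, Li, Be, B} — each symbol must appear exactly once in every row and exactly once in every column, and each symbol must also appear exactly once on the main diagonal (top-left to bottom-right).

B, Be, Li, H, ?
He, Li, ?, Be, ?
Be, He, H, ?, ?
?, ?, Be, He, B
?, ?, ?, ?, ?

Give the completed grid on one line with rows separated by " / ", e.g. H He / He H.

(r1,c5) = He
(r2,c3) = B
(r2,c5) = H
(r3,c5) = Li
(r4,c2) = H
(r5,c2) = B
(r5,c3) = He
(r5,c4) = Li
(r5,c5) = Be
(r3,c4) = B
(r4,c1) = Li
(r5,c1) = H

B Be Li H He / He Li B Be H / Be He H B Li / Li H Be He B / H B He Li Be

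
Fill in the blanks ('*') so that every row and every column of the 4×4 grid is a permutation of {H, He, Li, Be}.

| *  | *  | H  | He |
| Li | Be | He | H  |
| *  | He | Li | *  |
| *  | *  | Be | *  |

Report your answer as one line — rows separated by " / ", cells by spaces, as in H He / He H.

Be Li H He / Li Be He H / H He Li Be / He H Be Li

Cell (r1,c1): row 1 has {H,He}; column 1 has {Li} → Be.
Cell (r1,c2): row 1 has {H,He,Be}; column 2 has {He,Be} → Li.
Cell (r3,c1): row 3 has {He,Li}; column 1 has {Li,Be} → H.
Cell (r3,c4): row 3 has {H,He,Li}; column 4 has {H,He} → Be.
Cell (r4,c1): row 4 has {Be}; column 1 has {H,Li,Be} → He.
Cell (r4,c2): row 4 has {He,Be}; column 2 has {He,Li,Be} → H.
Cell (r4,c4): row 4 has {H,He,Be}; column 4 has {H,He,Be} → Li.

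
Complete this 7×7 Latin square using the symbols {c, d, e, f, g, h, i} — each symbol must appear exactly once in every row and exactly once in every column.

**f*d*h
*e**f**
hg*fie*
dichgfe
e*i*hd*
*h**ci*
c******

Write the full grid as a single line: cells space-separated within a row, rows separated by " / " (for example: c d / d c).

(r1,c2): row 1 has {d,f,h}; column 2 has {e,g,h,i}, so it must be c.
(r1,c6): row 1 has {c,d,f,h}; column 6 has {d,e,f,i}, so it must be g.
(r3,c3): row 3 has {e,f,g,h,i}; column 3 has {c,f,i}, so it must be d.
(r3,c7): row 3 has {d,e,f,g,h,i}; column 7 has {e,h}, so it must be c.
(r5,c2): row 5 has {d,e,h,i}; column 2 has {c,e,g,h,i}, so it must be f.
(r5,c7): row 5 has {d,e,f,h,i}; column 7 has {c,e,h}, so it must be g.
(r7,c2): row 7 has {c}; column 2 has {c,e,f,g,h,i}, so it must be d.
(r7,c5): row 7 has {c,d}; column 5 has {c,d,f,g,h,i}, so it must be e.
(r7,c6): row 7 has {c,d,e}; column 6 has {d,e,f,g,i}, so it must be h.
(r1,c1): row 1 has {c,d,f,g,h}; column 1 has {c,d,e,h}, so it must be i.
(r1,c4): row 1 has {c,d,f,g,h,i}; column 4 has {f,h}, so it must be e.
(r2,c1): row 2 has {e,f}; column 1 has {c,d,e,h,i}, so it must be g.
(r2,c3): row 2 has {e,f,g}; column 3 has {c,d,f,i}, so it must be h.
(r2,c6): row 2 has {e,f,g,h}; column 6 has {d,e,f,g,h,i}, so it must be c.
(r5,c4): row 5 has {d,e,f,g,h,i}; column 4 has {e,f,h}, so it must be c.
(r6,c1): row 6 has {c,h,i}; column 1 has {c,d,e,g,h,i}, so it must be f.
(r6,c7): row 6 has {c,f,h,i}; column 7 has {c,e,g,h}, so it must be d.
(r7,c3): row 7 has {c,d,e,h}; column 3 has {c,d,f,h,i}, so it must be g.
(r7,c4): row 7 has {c,d,e,g,h}; column 4 has {c,e,f,h}, so it must be i.
(r7,c7): row 7 has {c,d,e,g,h,i}; column 7 has {c,d,e,g,h}, so it must be f.
(r2,c4): row 2 has {c,e,f,g,h}; column 4 has {c,e,f,h,i}, so it must be d.
(r2,c7): row 2 has {c,d,e,f,g,h}; column 7 has {c,d,e,f,g,h}, so it must be i.
(r6,c3): row 6 has {c,d,f,h,i}; column 3 has {c,d,f,g,h,i}, so it must be e.
(r6,c4): row 6 has {c,d,e,f,h,i}; column 4 has {c,d,e,f,h,i}, so it must be g.

i c f e d g h / g e h d f c i / h g d f i e c / d i c h g f e / e f i c h d g / f h e g c i d / c d g i e h f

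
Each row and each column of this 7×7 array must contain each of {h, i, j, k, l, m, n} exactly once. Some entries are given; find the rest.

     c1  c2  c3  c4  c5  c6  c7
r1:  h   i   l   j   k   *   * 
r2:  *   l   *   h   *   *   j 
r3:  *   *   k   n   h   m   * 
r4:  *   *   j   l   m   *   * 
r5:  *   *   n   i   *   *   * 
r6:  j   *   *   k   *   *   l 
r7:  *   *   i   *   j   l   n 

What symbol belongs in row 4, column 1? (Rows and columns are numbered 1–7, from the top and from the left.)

i

(r1,c6): row 1 has {h,i,j,k,l}; column 6 has {l,m}, so it must be n.
(r1,c7): row 1 has {h,i,j,k,l,n}; column 7 has {j,l,n}, so it must be m.
(r2,c3): row 2 has {h,j,l}; column 3 has {i,j,k,l,n}, so it must be m.
(r3,c2): row 3 has {h,k,m,n}; column 2 has {i,l}, so it must be j.
(r3,c7): row 3 has {h,j,k,m,n}; column 7 has {j,l,m,n}, so it must be i.
(r5,c5): row 5 has {i,n}; column 5 has {h,j,k,m}, so it must be l.
(r6,c3): row 6 has {j,k,l}; column 3 has {i,j,k,l,m,n}, so it must be h.
(r6,c6): row 6 has {h,j,k,l}; column 6 has {l,m,n}, so it must be i.
(r7,c4): row 7 has {i,j,l,n}; column 4 has {h,i,j,k,l,n}, so it must be m.
(r2,c6): row 2 has {h,j,l,m}; column 6 has {i,l,m,n}, so it must be k.
(r3,c1): row 3 has {h,i,j,k,m,n}; column 1 has {h,j}, so it must be l.
(r4,c6): row 4 has {j,l,m}; column 6 has {i,k,l,m,n}, so it must be h.
(r4,c7): row 4 has {h,j,l,m}; column 7 has {i,j,l,m,n}, so it must be k.
(r5,c6): row 5 has {i,l,n}; column 6 has {h,i,k,l,m,n}, so it must be j.
(r5,c7): row 5 has {i,j,l,n}; column 7 has {i,j,k,l,m,n}, so it must be h.
(r6,c5): row 6 has {h,i,j,k,l}; column 5 has {h,j,k,l,m}, so it must be n.
(r7,c1): row 7 has {i,j,l,m,n}; column 1 has {h,j,l}, so it must be k.
(r7,c2): row 7 has {i,j,k,l,m,n}; column 2 has {i,j,l}, so it must be h.
(r2,c5): row 2 has {h,j,k,l,m}; column 5 has {h,j,k,l,m,n}, so it must be i.
(r4,c2): row 4 has {h,j,k,l,m}; column 2 has {h,i,j,l}, so it must be n.
(r5,c1): row 5 has {h,i,j,l,n}; column 1 has {h,j,k,l}, so it must be m.
(r5,c2): row 5 has {h,i,j,l,m,n}; column 2 has {h,i,j,l,n}, so it must be k.
(r6,c2): row 6 has {h,i,j,k,l,n}; column 2 has {h,i,j,k,l,n}, so it must be m.
(r2,c1): row 2 has {h,i,j,k,l,m}; column 1 has {h,j,k,l,m}, so it must be n.
(r4,c1): row 4 has {h,j,k,l,m,n}; column 1 has {h,j,k,l,m,n}, so it must be i.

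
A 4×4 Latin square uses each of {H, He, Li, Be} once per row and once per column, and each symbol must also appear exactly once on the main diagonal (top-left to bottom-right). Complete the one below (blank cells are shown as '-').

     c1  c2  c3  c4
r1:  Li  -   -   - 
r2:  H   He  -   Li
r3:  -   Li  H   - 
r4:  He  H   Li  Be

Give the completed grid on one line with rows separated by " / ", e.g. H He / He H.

Li Be He H / H He Be Li / Be Li H He / He H Li Be

(r1,c2): row 1 has {Li}; column 2 has {H,He,Li}, so it must be Be.
(r1,c3): row 1 has {Li,Be}; column 3 has {H,Li}, so it must be He.
(r1,c4): row 1 has {He,Li,Be}; column 4 has {Li,Be}, so it must be H.
(r2,c3): row 2 has {H,He,Li}; column 3 has {H,He,Li}, so it must be Be.
(r3,c1): row 3 has {H,Li}; column 1 has {H,He,Li}, so it must be Be.
(r3,c4): row 3 has {H,Li,Be}; column 4 has {H,Li,Be}, so it must be He.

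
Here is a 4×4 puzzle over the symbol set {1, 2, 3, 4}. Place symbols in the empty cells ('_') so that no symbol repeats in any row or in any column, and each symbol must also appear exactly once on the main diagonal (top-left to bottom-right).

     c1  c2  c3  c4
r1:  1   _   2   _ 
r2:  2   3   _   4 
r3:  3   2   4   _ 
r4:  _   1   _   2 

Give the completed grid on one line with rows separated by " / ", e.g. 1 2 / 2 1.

1 4 2 3 / 2 3 1 4 / 3 2 4 1 / 4 1 3 2

Cell (r1,c2): row 1 has {1,2}; column 2 has {1,2,3} → 4.
Cell (r1,c4): row 1 has {1,2,4}; column 4 has {2,4} → 3.
Cell (r2,c3): row 2 has {2,3,4}; column 3 has {2,4} → 1.
Cell (r3,c4): row 3 has {2,3,4}; column 4 has {2,3,4} → 1.
Cell (r4,c1): row 4 has {1,2}; column 1 has {1,2,3} → 4.
Cell (r4,c3): row 4 has {1,2,4}; column 3 has {1,2,4} → 3.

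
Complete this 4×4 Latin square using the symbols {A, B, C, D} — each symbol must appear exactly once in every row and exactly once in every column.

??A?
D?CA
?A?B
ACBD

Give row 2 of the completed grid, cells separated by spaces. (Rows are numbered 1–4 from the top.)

D B C A

row 1 has {A}; column 4 has {A,B,D} — only C is left for (r1,c4).
row 2 has {A,C,D}; column 2 has {A,C} — only B is left for (r2,c2).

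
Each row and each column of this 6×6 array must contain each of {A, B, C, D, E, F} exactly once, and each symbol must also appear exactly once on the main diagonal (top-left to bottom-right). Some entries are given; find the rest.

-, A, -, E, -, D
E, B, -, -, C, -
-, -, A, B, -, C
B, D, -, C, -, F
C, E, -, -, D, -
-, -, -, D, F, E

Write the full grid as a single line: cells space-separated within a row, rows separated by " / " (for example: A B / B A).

F A C E B D / E B D F C A / D F A B E C / B D E C A F / C E F A D B / A C B D F E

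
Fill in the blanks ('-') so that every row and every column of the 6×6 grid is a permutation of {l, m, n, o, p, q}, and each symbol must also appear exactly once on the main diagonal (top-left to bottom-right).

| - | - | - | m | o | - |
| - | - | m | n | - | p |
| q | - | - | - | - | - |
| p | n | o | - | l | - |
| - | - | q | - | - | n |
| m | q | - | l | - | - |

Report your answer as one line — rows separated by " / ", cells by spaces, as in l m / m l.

At row 2, column 5: row 2 has {m,n,p}; column 5 has {l,o}; that leaves q.
At row 4, column 4: row 4 has {l,n,o,p}; column 4 has {l,m,n}; the diagonal is empty so far; that leaves q.
At row 4, column 6: row 4 has {l,n,o,p,q}; column 6 has {n,p}; that leaves m.
At row 6, column 6: row 6 has {l,m,q}; column 6 has {m,n,p}; the diagonal has {q}; that leaves o.
At row 2, column 2: row 2 has {m,n,p,q}; column 2 has {n,q}; the diagonal has {o,q}; that leaves l.
At row 3, column 6: row 3 has {q}; column 6 has {m,n,o,p}; that leaves l.
At row 1, column 1: row 1 has {m,o}; column 1 has {m,p,q}; the diagonal has {l,o,q}; that leaves n.
At row 1, column 2: row 1 has {m,n,o}; column 2 has {l,n,q}; that leaves p.
At row 1, column 3: row 1 has {m,n,o,p}; column 3 has {m,o,q}; that leaves l.
At row 1, column 6: row 1 has {l,m,n,o,p}; column 6 has {l,m,n,o,p}; that leaves q.
At row 2, column 1: row 2 has {l,m,n,p,q}; column 1 has {m,n,p,q}; that leaves o.
At row 3, column 3: row 3 has {l,q}; column 3 has {l,m,o,q}; the diagonal has {l,n,o,q}; that leaves p.
At row 3, column 4: row 3 has {l,p,q}; column 4 has {l,m,n,q}; that leaves o.
At row 5, column 1: row 5 has {n,q}; column 1 has {m,n,o,p,q}; that leaves l.
At row 5, column 4: row 5 has {l,n,q}; column 4 has {l,m,n,o,q}; that leaves p.
At row 5, column 5: row 5 has {l,n,p,q}; column 5 has {l,o,q}; the diagonal has {l,n,o,p,q}; that leaves m.
At row 6, column 3: row 6 has {l,m,o,q}; column 3 has {l,m,o,p,q}; that leaves n.
At row 6, column 5: row 6 has {l,m,n,o,q}; column 5 has {l,m,o,q}; that leaves p.
At row 3, column 2: row 3 has {l,o,p,q}; column 2 has {l,n,p,q}; that leaves m.
At row 3, column 5: row 3 has {l,m,o,p,q}; column 5 has {l,m,o,p,q}; that leaves n.
At row 5, column 2: row 5 has {l,m,n,p,q}; column 2 has {l,m,n,p,q}; that leaves o.

n p l m o q / o l m n q p / q m p o n l / p n o q l m / l o q p m n / m q n l p o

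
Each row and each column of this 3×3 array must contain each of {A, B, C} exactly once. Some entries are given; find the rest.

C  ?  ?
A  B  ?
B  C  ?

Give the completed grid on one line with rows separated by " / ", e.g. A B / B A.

C A B / A B C / B C A

row 1 has {C}; column 2 has {B,C} — only A is left for (r1,c2).
row 1 has {A,C}; column 3 is empty so far — only B is left for (r1,c3).
row 2 has {A,B}; column 3 has {B} — only C is left for (r2,c3).
row 3 has {B,C}; column 3 has {B,C} — only A is left for (r3,c3).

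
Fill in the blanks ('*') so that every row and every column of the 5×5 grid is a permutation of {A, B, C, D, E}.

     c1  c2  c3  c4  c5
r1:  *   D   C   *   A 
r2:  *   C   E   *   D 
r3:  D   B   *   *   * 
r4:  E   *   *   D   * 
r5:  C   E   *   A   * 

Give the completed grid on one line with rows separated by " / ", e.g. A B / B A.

(r1,c1): row 1 has {A,C,D}; column 1 has {C,D,E}, so it must be B.
(r1,c4): row 1 has {A,B,C,D}; column 4 has {A,D}, so it must be E.
(r2,c1): row 2 has {C,D,E}; column 1 has {B,C,D,E}, so it must be A.
(r2,c4): row 2 has {A,C,D,E}; column 4 has {A,D,E}, so it must be B.
(r3,c3): row 3 has {B,D}; column 3 has {C,E}, so it must be A.
(r3,c4): row 3 has {A,B,D}; column 4 has {A,B,D,E}, so it must be C.
(r3,c5): row 3 has {A,B,C,D}; column 5 has {A,D}, so it must be E.
(r4,c2): row 4 has {D,E}; column 2 has {B,C,D,E}, so it must be A.
(r4,c3): row 4 has {A,D,E}; column 3 has {A,C,E}, so it must be B.
(r4,c5): row 4 has {A,B,D,E}; column 5 has {A,D,E}, so it must be C.
(r5,c3): row 5 has {A,C,E}; column 3 has {A,B,C,E}, so it must be D.
(r5,c5): row 5 has {A,C,D,E}; column 5 has {A,C,D,E}, so it must be B.

B D C E A / A C E B D / D B A C E / E A B D C / C E D A B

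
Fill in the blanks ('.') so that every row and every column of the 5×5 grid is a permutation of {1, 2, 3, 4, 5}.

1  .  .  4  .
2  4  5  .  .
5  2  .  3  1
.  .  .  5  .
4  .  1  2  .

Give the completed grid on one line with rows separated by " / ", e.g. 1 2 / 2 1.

1 5 3 4 2 / 2 4 5 1 3 / 5 2 4 3 1 / 3 1 2 5 4 / 4 3 1 2 5

At row 2, column 4: row 2 has {2,4,5}; column 4 has {2,3,4,5}; that leaves 1.
At row 2, column 5: row 2 has {1,2,4,5}; column 5 has {1}; that leaves 3.
At row 3, column 3: row 3 has {1,2,3,5}; column 3 has {1,5}; that leaves 4.
At row 4, column 1: row 4 has {5}; column 1 has {1,2,4,5}; that leaves 3.
At row 4, column 2: row 4 has {3,5}; column 2 has {2,4}; that leaves 1.
At row 4, column 3: row 4 has {1,3,5}; column 3 has {1,4,5}; that leaves 2.
At row 4, column 5: row 4 has {1,2,3,5}; column 5 has {1,3}; that leaves 4.
At row 5, column 5: row 5 has {1,2,4}; column 5 has {1,3,4}; that leaves 5.
At row 1, column 3: row 1 has {1,4}; column 3 has {1,2,4,5}; that leaves 3.
At row 1, column 5: row 1 has {1,3,4}; column 5 has {1,3,4,5}; that leaves 2.
At row 5, column 2: row 5 has {1,2,4,5}; column 2 has {1,2,4}; that leaves 3.
At row 1, column 2: row 1 has {1,2,3,4}; column 2 has {1,2,3,4}; that leaves 5.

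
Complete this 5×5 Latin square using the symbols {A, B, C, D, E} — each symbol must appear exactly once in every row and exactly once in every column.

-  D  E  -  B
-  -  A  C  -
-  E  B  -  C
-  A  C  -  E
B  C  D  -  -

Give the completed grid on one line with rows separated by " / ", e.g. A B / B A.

C D E A B / E B A C D / A E B D C / D A C B E / B C D E A

(r1,c4) = A
(r2,c2) = B
(r2,c5) = D
(r3,c4) = D
(r4,c1) = D
(r4,c4) = B
(r5,c4) = E
(r5,c5) = A
(r1,c1) = C
(r2,c1) = E
(r3,c1) = A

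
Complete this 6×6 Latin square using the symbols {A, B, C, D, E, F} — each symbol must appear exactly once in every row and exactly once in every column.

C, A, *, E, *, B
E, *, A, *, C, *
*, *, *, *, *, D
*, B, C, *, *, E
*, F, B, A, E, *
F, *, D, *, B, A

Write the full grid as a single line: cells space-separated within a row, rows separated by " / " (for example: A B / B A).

C A F E D B / E D A B C F / B C E F A D / A B C D F E / D F B A E C / F E D C B A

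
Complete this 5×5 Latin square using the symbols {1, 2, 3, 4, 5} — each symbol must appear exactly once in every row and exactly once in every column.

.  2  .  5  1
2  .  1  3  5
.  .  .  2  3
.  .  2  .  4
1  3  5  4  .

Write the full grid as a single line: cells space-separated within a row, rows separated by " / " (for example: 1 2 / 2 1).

4 2 3 5 1 / 2 4 1 3 5 / 5 1 4 2 3 / 3 5 2 1 4 / 1 3 5 4 2

Cell (r2,c2): row 2 has {1,2,3,5}; column 2 has {2,3} → 4.
Cell (r3,c3): row 3 has {2,3}; column 3 has {1,2,5} → 4.
Cell (r4,c4): row 4 has {2,4}; column 4 has {2,3,4,5} → 1.
Cell (r5,c5): row 5 has {1,3,4,5}; column 5 has {1,3,4,5} → 2.
Cell (r1,c3): row 1 has {1,2,5}; column 3 has {1,2,4,5} → 3.
Cell (r3,c1): row 3 has {2,3,4}; column 1 has {1,2} → 5.
Cell (r3,c2): row 3 has {2,3,4,5}; column 2 has {2,3,4} → 1.
Cell (r4,c1): row 4 has {1,2,4}; column 1 has {1,2,5} → 3.
Cell (r4,c2): row 4 has {1,2,3,4}; column 2 has {1,2,3,4} → 5.
Cell (r1,c1): row 1 has {1,2,3,5}; column 1 has {1,2,3,5} → 4.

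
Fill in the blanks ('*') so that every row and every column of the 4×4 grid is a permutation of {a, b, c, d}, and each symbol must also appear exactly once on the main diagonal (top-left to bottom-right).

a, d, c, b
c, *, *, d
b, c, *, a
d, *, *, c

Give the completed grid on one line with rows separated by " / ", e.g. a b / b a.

a d c b / c b a d / b c d a / d a b c

(r2,c2) = b
(r2,c3) = a
(r3,c3) = d
(r4,c2) = a
(r4,c3) = b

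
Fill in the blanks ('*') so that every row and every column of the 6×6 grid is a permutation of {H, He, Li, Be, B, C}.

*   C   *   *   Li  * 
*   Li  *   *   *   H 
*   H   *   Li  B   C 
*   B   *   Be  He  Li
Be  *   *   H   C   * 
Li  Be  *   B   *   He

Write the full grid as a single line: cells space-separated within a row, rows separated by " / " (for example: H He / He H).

H C B He Li Be / B Li He C Be H / He H Be Li B C / C B H Be He Li / Be He Li H C B / Li Be C B H He

row 1 has {Li,C}; column 4 has {H,Li,Be,B} — only He is left for (r1,c4).
row 2 has {H,Li}; column 4 has {H,He,Li,Be,B} — only C is left for (r2,c4).
row 2 has {H,Li,C}; column 5 has {He,Li,B,C} — only Be is left for (r2,c5).
row 3 has {H,Li,B,C}; column 1 has {Li,Be} — only He is left for (r3,c1).
row 3 has {H,He,Li,B,C}; column 3 is empty so far — only Be is left for (r3,c3).
row 5 has {H,Be,C}; column 2 has {H,Li,Be,B,C} — only He is left for (r5,c2).
row 5 has {H,He,Be,C}; column 6 has {H,He,Li,C} — only B is left for (r5,c6).
row 6 has {He,Li,Be,B}; column 5 has {He,Li,Be,B,C} — only H is left for (r6,c5).
row 1 has {He,Li,C}; column 6 has {H,He,Li,B,C} — only Be is left for (r1,c6).
row 2 has {H,Li,Be,C}; column 1 has {He,Li,Be} — only B is left for (r2,c1).
row 2 has {H,Li,Be,B,C}; column 3 has {Be} — only He is left for (r2,c3).
row 5 has {H,He,Be,B,C}; column 3 has {He,Be} — only Li is left for (r5,c3).
row 6 has {H,He,Li,Be,B}; column 3 has {He,Li,Be} — only C is left for (r6,c3).
row 1 has {He,Li,Be,C}; column 1 has {He,Li,Be,B} — only H is left for (r1,c1).
row 1 has {H,He,Li,Be,C}; column 3 has {He,Li,Be,C} — only B is left for (r1,c3).
row 4 has {He,Li,Be,B}; column 1 has {H,He,Li,Be,B} — only C is left for (r4,c1).
row 4 has {He,Li,Be,B,C}; column 3 has {He,Li,Be,B,C} — only H is left for (r4,c3).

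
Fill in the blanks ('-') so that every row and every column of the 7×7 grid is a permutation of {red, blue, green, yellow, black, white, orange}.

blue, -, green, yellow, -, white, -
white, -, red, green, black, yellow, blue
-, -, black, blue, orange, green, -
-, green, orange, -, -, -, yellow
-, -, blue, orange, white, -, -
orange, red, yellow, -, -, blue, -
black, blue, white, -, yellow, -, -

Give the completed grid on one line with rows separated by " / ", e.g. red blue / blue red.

row 1 has {blue,green,yellow,white}; column 5 has {yellow,black,white,orange} — only red is left for (r1,c5).
row 2 has {red,blue,green,yellow,black,white}; column 2 has {red,blue,green} — only orange is left for (r2,c2).
row 4 has {green,yellow,orange}; column 1 has {blue,black,white,orange} — only red is left for (r4,c1).
row 4 has {red,green,yellow,orange}; column 5 has {red,yellow,black,white,orange} — only blue is left for (r4,c5).
row 4 has {red,blue,green,yellow,orange}; column 6 has {blue,green,yellow,white} — only black is left for (r4,c6).
row 5 has {blue,white,orange}; column 6 has {blue,green,yellow,black,white} — only red is left for (r5,c6).
row 6 has {red,blue,yellow,orange}; column 5 has {red,blue,yellow,black,white,orange} — only green is left for (r6,c5).
row 7 has {blue,yellow,black,white}; column 4 has {blue,green,yellow,orange} — only red is left for (r7,c4).
row 7 has {red,blue,yellow,black,white}; column 6 has {red,blue,green,yellow,black,white} — only orange is left for (r7,c6).
row 7 has {red,blue,yellow,black,white,orange}; column 7 has {blue,yellow} — only green is left for (r7,c7).
row 1 has {red,blue,green,yellow,white}; column 2 has {red,blue,green,orange} — only black is left for (r1,c2).
row 1 has {red,blue,green,yellow,black,white}; column 7 has {blue,green,yellow} — only orange is left for (r1,c7).
row 3 has {blue,green,black,orange}; column 1 has {red,blue,black,white,orange} — only yellow is left for (r3,c1).
row 3 has {blue,green,yellow,black,orange}; column 2 has {red,blue,green,black,orange} — only white is left for (r3,c2).
row 3 has {blue,green,yellow,black,white,orange}; column 7 has {blue,green,yellow,orange} — only red is left for (r3,c7).
row 4 has {red,blue,green,yellow,black,orange}; column 4 has {red,blue,green,yellow,orange} — only white is left for (r4,c4).
row 5 has {red,blue,white,orange}; column 1 has {red,blue,yellow,black,white,orange} — only green is left for (r5,c1).
row 5 has {red,blue,green,white,orange}; column 2 has {red,blue,green,black,white,orange} — only yellow is left for (r5,c2).
row 5 has {red,blue,green,yellow,white,orange}; column 7 has {red,blue,green,yellow,orange} — only black is left for (r5,c7).
row 6 has {red,blue,green,yellow,orange}; column 4 has {red,blue,green,yellow,white,orange} — only black is left for (r6,c4).
row 6 has {red,blue,green,yellow,black,orange}; column 7 has {red,blue,green,yellow,black,orange} — only white is left for (r6,c7).

blue black green yellow red white orange / white orange red green black yellow blue / yellow white black blue orange green red / red green orange white blue black yellow / green yellow blue orange white red black / orange red yellow black green blue white / black blue white red yellow orange green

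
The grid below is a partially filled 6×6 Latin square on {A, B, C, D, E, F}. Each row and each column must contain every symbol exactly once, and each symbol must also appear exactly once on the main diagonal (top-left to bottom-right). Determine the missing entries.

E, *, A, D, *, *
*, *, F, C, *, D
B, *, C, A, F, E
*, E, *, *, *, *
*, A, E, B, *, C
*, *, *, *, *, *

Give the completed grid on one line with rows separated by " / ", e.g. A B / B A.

row 2 has {C,D,F}; column 1 has {B,E} — only A is left for (r2,c1).
row 2 has {A,C,D,F}; column 2 has {A,E}; the diagonal has {C,E} — only B is left for (r2,c2).
row 2 has {A,B,C,D,F}; column 5 has {F} — only E is left for (r2,c5).
row 3 has {A,B,C,E,F}; column 2 has {A,B,E} — only D is left for (r3,c2).
row 4 has {E}; column 4 has {A,B,C,D}; the diagonal has {B,C,E} — only F is left for (r4,c4).
row 5 has {A,B,C,E}; column 5 has {E,F}; the diagonal has {B,C,E,F} — only D is left for (r5,c5).
row 6 is empty so far; column 4 has {A,B,C,D,F} — only E is left for (r6,c4).
row 6 has {E}; column 6 has {C,D,E}; the diagonal has {B,C,D,E,F} — only A is left for (r6,c6).
row 4 has {E,F}; column 6 has {A,C,D,E} — only B is left for (r4,c6).
row 5 has {A,B,C,D,E}; column 1 has {A,B,E} — only F is left for (r5,c1).
row 1 has {A,D,E}; column 6 has {A,B,C,D,E} — only F is left for (r1,c6).
row 4 has {B,E,F}; column 3 has {A,C,E,F} — only D is left for (r4,c3).
row 6 has {A,E}; column 3 has {A,C,D,E,F} — only B is left for (r6,c3).
row 6 has {A,B,E}; column 5 has {D,E,F} — only C is left for (r6,c5).
row 1 has {A,D,E,F}; column 2 has {A,B,D,E} — only C is left for (r1,c2).
row 1 has {A,C,D,E,F}; column 5 has {C,D,E,F} — only B is left for (r1,c5).
row 4 has {B,D,E,F}; column 1 has {A,B,E,F} — only C is left for (r4,c1).
row 4 has {B,C,D,E,F}; column 5 has {B,C,D,E,F} — only A is left for (r4,c5).
row 6 has {A,B,C,E}; column 1 has {A,B,C,E,F} — only D is left for (r6,c1).
row 6 has {A,B,C,D,E}; column 2 has {A,B,C,D,E} — only F is left for (r6,c2).

E C A D B F / A B F C E D / B D C A F E / C E D F A B / F A E B D C / D F B E C A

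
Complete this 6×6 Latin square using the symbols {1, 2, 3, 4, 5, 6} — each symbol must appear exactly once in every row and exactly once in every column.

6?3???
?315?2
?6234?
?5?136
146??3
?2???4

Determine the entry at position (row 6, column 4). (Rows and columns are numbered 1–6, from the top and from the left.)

6

At row 1, column 2: row 1 has {3,6}; column 2 has {2,3,4,5,6}; that leaves 1.
At row 1, column 6: row 1 has {1,3,6}; column 6 has {2,3,4,6}; that leaves 5.
At row 2, column 1: row 2 has {1,2,3,5}; column 1 has {1,6}; that leaves 4.
At row 2, column 5: row 2 has {1,2,3,4,5}; column 5 has {3,4}; that leaves 6.
At row 3, column 1: row 3 has {2,3,4,6}; column 1 has {1,4,6}; that leaves 5.
At row 3, column 6: row 3 has {2,3,4,5,6}; column 6 has {2,3,4,5,6}; that leaves 1.
At row 4, column 1: row 4 has {1,3,5,6}; column 1 has {1,4,5,6}; that leaves 2.
At row 4, column 3: row 4 has {1,2,3,5,6}; column 3 has {1,2,3,6}; that leaves 4.
At row 5, column 4: row 5 has {1,3,4,6}; column 4 has {1,3,5}; that leaves 2.
At row 5, column 5: row 5 has {1,2,3,4,6}; column 5 has {3,4,6}; that leaves 5.
At row 6, column 1: row 6 has {2,4}; column 1 has {1,2,4,5,6}; that leaves 3.
At row 6, column 3: row 6 has {2,3,4}; column 3 has {1,2,3,4,6}; that leaves 5.
At row 6, column 4: row 6 has {2,3,4,5}; column 4 has {1,2,3,5}; that leaves 6.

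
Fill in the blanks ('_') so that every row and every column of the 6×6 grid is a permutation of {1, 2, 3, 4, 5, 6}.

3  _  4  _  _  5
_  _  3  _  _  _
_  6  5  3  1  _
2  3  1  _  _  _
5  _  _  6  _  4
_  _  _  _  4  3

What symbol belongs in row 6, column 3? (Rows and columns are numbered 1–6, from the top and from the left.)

6

Cell (r3,c1): row 3 has {1,3,5,6}; column 1 has {2,3,5} → 4.
Cell (r3,c6): row 3 has {1,3,4,5,6}; column 6 has {3,4,5} → 2.
Cell (r4,c6): row 4 has {1,2,3}; column 6 has {2,3,4,5} → 6.
Cell (r5,c3): row 5 has {4,5,6}; column 3 has {1,3,4,5} → 2.
Cell (r5,c5): row 5 has {2,4,5,6}; column 5 has {1,4} → 3.
Cell (r6,c3): row 6 has {3,4}; column 3 has {1,2,3,4,5} → 6.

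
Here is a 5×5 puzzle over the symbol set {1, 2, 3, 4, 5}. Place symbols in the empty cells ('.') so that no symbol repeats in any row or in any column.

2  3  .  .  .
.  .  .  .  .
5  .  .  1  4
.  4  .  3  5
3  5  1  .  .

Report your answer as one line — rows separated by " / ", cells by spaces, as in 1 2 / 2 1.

2 3 4 5 1 / 4 1 5 2 3 / 5 2 3 1 4 / 1 4 2 3 5 / 3 5 1 4 2

(r1,c5) = 1
(r3,c2) = 2
(r3,c3) = 3
(r4,c1) = 1
(r4,c3) = 2
(r5,c5) = 2
(r2,c1) = 4
(r2,c2) = 1
(r2,c3) = 5
(r2,c4) = 2
(r2,c5) = 3
(r5,c4) = 4
(r1,c3) = 4
(r1,c4) = 5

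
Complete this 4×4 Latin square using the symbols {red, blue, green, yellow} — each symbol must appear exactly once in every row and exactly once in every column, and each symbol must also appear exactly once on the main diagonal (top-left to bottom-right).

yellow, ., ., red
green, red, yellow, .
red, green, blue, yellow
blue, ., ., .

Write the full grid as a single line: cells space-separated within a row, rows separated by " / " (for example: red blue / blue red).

yellow blue green red / green red yellow blue / red green blue yellow / blue yellow red green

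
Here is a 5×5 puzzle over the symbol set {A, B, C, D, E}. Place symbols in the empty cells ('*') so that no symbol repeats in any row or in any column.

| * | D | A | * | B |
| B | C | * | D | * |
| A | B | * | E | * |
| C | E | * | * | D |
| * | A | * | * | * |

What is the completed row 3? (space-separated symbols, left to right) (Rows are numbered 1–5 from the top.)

A B D E C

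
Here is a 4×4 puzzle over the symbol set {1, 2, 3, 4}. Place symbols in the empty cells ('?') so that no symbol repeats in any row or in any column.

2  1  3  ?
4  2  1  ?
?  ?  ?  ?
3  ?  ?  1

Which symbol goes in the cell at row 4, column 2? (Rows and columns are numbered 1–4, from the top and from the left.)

4

Cell (r1,c4): row 1 has {1,2,3}; column 4 has {1} → 4.
Cell (r2,c4): row 2 has {1,2,4}; column 4 has {1,4} → 3.
Cell (r3,c1): row 3 is empty so far; column 1 has {2,3,4} → 1.
Cell (r3,c4): row 3 has {1}; column 4 has {1,3,4} → 2.
Cell (r4,c2): row 4 has {1,3}; column 2 has {1,2} → 4.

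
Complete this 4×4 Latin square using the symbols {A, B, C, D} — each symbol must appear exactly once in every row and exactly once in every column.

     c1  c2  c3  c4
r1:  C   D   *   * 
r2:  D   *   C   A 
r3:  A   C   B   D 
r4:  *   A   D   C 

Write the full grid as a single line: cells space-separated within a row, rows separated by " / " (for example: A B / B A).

C D A B / D B C A / A C B D / B A D C

(r1,c3): row 1 has {C,D}; column 3 has {B,C,D}, so it must be A.
(r1,c4): row 1 has {A,C,D}; column 4 has {A,C,D}, so it must be B.
(r2,c2): row 2 has {A,C,D}; column 2 has {A,C,D}, so it must be B.
(r4,c1): row 4 has {A,C,D}; column 1 has {A,C,D}, so it must be B.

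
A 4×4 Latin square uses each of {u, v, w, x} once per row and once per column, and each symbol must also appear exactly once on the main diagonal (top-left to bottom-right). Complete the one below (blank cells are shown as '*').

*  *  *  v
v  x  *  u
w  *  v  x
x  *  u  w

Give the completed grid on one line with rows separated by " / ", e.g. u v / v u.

u w x v / v x w u / w u v x / x v u w

row 1 has {v}; column 1 has {v,w,x}; the diagonal has {v,w,x} — only u is left for (r1,c1).
row 1 has {u,v}; column 2 has {x} — only w is left for (r1,c2).
row 1 has {u,v,w}; column 3 has {u,v} — only x is left for (r1,c3).
row 2 has {u,v,x}; column 3 has {u,v,x} — only w is left for (r2,c3).
row 3 has {v,w,x}; column 2 has {w,x} — only u is left for (r3,c2).
row 4 has {u,w,x}; column 2 has {u,w,x} — only v is left for (r4,c2).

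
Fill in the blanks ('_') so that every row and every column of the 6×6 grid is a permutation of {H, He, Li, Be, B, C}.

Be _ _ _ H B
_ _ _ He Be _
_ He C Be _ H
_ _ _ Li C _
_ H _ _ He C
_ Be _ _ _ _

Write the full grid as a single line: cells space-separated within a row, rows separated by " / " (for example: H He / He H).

Be Li He C H B / H C B He Be Li / B He C Be Li H / He B H Li C Be / Li H Be B He C / C Be Li H B He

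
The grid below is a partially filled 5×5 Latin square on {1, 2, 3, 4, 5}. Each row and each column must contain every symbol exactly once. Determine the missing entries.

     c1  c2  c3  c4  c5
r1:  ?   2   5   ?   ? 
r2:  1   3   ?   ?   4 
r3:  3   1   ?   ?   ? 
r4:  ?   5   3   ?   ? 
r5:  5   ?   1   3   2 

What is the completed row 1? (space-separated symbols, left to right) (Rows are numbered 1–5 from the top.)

4 2 5 1 3

(r1,c1) = 4
(r1,c4) = 1
(r1,c5) = 3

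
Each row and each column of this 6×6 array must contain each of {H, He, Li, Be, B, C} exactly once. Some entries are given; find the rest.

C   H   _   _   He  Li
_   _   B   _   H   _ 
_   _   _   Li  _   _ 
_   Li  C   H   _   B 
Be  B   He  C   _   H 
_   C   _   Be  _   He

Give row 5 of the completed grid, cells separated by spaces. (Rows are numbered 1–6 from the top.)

(r1,c3) = Be
(r1,c4) = B
(r2,c4) = He
(r3,c3) = H
(r4,c1) = He
(r4,c5) = Be
(r5,c5) = Li

Be B He C Li H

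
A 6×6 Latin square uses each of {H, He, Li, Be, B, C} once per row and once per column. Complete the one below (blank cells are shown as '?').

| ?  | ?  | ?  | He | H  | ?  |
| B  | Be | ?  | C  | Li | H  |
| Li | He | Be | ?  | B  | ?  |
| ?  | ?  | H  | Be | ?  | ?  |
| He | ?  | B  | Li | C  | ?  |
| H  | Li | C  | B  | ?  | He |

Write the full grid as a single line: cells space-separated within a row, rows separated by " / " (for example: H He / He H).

(r1,c3) = Li
(r2,c3) = He
(r3,c4) = H
(r3,c6) = C
(r4,c1) = C
(r4,c2) = B
(r4,c5) = He
(r4,c6) = Li
(r5,c2) = H
(r5,c6) = Be
(r6,c5) = Be
(r1,c1) = Be
(r1,c2) = C
(r1,c6) = B

Be C Li He H B / B Be He C Li H / Li He Be H B C / C B H Be He Li / He H B Li C Be / H Li C B Be He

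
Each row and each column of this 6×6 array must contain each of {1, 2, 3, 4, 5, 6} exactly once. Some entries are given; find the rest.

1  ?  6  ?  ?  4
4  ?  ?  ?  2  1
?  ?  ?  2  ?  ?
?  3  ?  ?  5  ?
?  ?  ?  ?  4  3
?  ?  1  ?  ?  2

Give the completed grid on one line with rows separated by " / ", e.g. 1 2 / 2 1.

1 2 6 5 3 4 / 4 6 5 3 2 1 / 6 4 3 2 1 5 / 2 3 4 1 5 6 / 5 1 2 6 4 3 / 3 5 1 4 6 2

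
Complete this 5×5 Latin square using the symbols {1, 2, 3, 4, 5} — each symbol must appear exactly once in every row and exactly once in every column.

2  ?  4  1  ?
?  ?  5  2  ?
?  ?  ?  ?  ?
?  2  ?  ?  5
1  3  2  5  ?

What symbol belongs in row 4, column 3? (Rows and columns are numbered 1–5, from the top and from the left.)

1

At row 1, column 2: row 1 has {1,2,4}; column 2 has {2,3}; that leaves 5.
At row 1, column 5: row 1 has {1,2,4,5}; column 5 has {5}; that leaves 3.
At row 5, column 5: row 5 has {1,2,3,5}; column 5 has {3,5}; that leaves 4.
At row 2, column 5: row 2 has {2,5}; column 5 has {3,4,5}; that leaves 1.
At row 3, column 5: row 3 is empty so far; column 5 has {1,3,4,5}; that leaves 2.
At row 2, column 2: row 2 has {1,2,5}; column 2 has {2,3,5}; that leaves 4.
At row 3, column 2: row 3 has {2}; column 2 has {2,3,4,5}; that leaves 1.
At row 3, column 3: row 3 has {1,2}; column 3 has {2,4,5}; that leaves 3.
At row 3, column 4: row 3 has {1,2,3}; column 4 has {1,2,5}; that leaves 4.
At row 4, column 3: row 4 has {2,5}; column 3 has {2,3,4,5}; that leaves 1.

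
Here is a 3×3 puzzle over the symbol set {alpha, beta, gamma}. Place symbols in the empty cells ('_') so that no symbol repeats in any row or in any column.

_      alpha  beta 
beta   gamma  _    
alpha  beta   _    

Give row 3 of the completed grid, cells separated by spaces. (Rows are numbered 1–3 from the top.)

alpha beta gamma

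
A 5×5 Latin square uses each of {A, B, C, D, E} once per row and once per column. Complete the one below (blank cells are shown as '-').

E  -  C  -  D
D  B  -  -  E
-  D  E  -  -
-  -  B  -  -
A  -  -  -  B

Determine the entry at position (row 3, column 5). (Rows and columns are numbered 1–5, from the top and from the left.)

C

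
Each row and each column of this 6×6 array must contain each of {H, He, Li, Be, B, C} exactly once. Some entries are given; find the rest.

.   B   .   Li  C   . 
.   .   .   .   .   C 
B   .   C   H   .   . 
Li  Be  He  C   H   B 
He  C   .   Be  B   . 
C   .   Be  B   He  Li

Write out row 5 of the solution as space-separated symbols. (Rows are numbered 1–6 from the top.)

row 1 has {Li,B,C}; column 3 has {He,Be,C} — only H is left for (r1,c3).
row 2 has {C}; column 4 has {H,Li,Be,B,C} — only He is left for (r2,c4).
row 5 has {He,Be,B,C}; column 3 has {H,He,Be,C} — only Li is left for (r5,c3).
row 5 has {He,Li,Be,B,C}; column 6 has {Li,B,C} — only H is left for (r5,c6).

He C Li Be B H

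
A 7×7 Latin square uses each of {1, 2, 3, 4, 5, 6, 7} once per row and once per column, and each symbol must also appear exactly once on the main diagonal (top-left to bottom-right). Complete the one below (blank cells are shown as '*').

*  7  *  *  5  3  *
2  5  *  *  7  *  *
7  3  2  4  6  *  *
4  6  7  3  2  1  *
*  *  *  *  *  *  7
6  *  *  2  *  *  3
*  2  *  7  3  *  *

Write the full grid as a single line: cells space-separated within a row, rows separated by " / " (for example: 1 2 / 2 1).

1 7 4 6 5 3 2 / 2 5 3 1 7 6 4 / 7 3 2 4 6 5 1 / 4 6 7 3 2 1 5 / 3 1 6 5 4 2 7 / 6 4 5 2 1 7 3 / 5 2 1 7 3 4 6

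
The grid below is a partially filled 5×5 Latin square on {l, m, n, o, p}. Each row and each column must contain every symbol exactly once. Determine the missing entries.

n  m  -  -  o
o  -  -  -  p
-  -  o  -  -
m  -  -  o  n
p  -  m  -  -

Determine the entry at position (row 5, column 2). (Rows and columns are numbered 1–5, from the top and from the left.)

At row 3, column 1: row 3 has {o}; column 1 has {m,n,o,p}; that leaves l.
At row 3, column 5: row 3 has {l,o}; column 5 has {n,o,p}; that leaves m.
At row 5, column 5: row 5 has {m,p}; column 5 has {m,n,o,p}; that leaves l.
At row 5, column 4: row 5 has {l,m,p}; column 4 has {o}; that leaves n.
At row 3, column 4: row 3 has {l,m,o}; column 4 has {n,o}; that leaves p.
At row 5, column 2: row 5 has {l,m,n,p}; column 2 has {m}; that leaves o.

o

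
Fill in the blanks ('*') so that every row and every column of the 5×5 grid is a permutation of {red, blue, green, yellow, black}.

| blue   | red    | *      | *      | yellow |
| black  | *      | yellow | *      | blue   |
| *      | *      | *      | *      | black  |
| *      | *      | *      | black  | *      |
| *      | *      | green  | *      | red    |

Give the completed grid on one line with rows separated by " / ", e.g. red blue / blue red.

blue red black green yellow / black green yellow red blue / green blue red yellow black / red yellow blue black green / yellow black green blue red

Cell (r1,c3): row 1 has {red,blue,yellow}; column 3 has {green,yellow} → black.
Cell (r1,c4): row 1 has {red,blue,yellow,black}; column 4 has {black} → green.
Cell (r2,c2): row 2 has {blue,yellow,black}; column 2 has {red} → green.
Cell (r2,c4): row 2 has {blue,green,yellow,black}; column 4 has {green,black} → red.
Cell (r4,c5): row 4 has {black}; column 5 has {red,blue,yellow,black} → green.
Cell (r5,c1): row 5 has {red,green}; column 1 has {blue,black} → yellow.
Cell (r5,c4): row 5 has {red,green,yellow}; column 4 has {red,green,black} → blue.
Cell (r3,c4): row 3 has {black}; column 4 has {red,blue,green,black} → yellow.
Cell (r4,c1): row 4 has {green,black}; column 1 has {blue,yellow,black} → red.
Cell (r4,c3): row 4 has {red,green,black}; column 3 has {green,yellow,black} → blue.
Cell (r5,c2): row 5 has {red,blue,green,yellow}; column 2 has {red,green} → black.
Cell (r3,c1): row 3 has {yellow,black}; column 1 has {red,blue,yellow,black} → green.
Cell (r3,c2): row 3 has {green,yellow,black}; column 2 has {red,green,black} → blue.
Cell (r3,c3): row 3 has {blue,green,yellow,black}; column 3 has {blue,green,yellow,black} → red.
Cell (r4,c2): row 4 has {red,blue,green,black}; column 2 has {red,blue,green,black} → yellow.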